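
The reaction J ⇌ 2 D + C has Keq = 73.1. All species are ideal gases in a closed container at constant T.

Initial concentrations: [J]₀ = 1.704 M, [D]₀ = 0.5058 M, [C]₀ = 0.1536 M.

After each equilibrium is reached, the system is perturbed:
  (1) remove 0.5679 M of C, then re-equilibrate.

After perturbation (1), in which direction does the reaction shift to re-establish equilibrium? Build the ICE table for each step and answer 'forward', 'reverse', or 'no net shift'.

Direction: forward

Q₀ = 0.02306 vs Keq = 73.1 ⇒ Q<K, forward
Step 1:
                  J         D         C
  I           1.704    0.5058    0.1536
  C           -1.45     2.899      1.45
  E          0.2543     3.405     1.603
  solve Keq expr → x = 1.45; check Q = 73.1
Then remove 0.5679 M of C.
Step 2:
                  J         D         C
  I          0.2543     3.405     1.035
  C        -0.06586    0.1317   0.06586
  E          0.1885     3.537     1.101
  solve Keq expr → x = 0.06586; check Q = 73.1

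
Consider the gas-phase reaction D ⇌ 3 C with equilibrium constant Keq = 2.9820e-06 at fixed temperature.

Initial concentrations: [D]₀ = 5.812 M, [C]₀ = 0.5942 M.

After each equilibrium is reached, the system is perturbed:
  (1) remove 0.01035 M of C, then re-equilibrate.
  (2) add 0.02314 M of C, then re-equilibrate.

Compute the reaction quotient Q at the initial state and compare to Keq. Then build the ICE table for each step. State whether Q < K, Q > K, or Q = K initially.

Q₀ = 0.0361 vs Keq = 2.9820e-06 ⇒ Q>K, reverse
Step 1:
                  D         C
  I           5.812    0.5942
  C          0.1893    -0.568
  E           6.001   0.02616
  solve Keq expr → x = -0.1893; check Q = 2.9820e-06
Then remove 0.01035 M of C.
Step 2:
                  D         C
  I           6.001   0.01581
  C       -0.003448   0.01034
  E           5.998   0.02615
  solve Keq expr → x = 0.003448; check Q = 2.9820e-06
Then add 0.02314 M of C.
Step 3:
                  D         C
  I           5.998   0.04929
  C         0.00771  -0.02313
  E           6.006   0.02616
  solve Keq expr → x = -0.00771; check Q = 2.9820e-06

Q₀ = 0.0361; Q > K (proceeds reverse)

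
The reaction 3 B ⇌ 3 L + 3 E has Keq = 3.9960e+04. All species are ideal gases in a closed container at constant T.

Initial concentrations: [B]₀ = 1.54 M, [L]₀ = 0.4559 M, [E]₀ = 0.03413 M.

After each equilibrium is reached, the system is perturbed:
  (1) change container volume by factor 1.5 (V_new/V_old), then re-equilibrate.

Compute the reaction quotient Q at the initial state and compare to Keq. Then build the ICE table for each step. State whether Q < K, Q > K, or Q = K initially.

Q₀ = 1.0315e-06; Q < K (proceeds forward)

Q₀ = 1.0315e-06 vs Keq = 3.9960e+04 ⇒ Q<K, forward
Step 1:
                   B          L          E
  init          1.54     0.4559    0.03413
  Δ           -1.457      1.457      1.457
  eq         0.08339      1.913      1.491
  solve Keq expr → x = 0.4855; check Q = 3.9960e+04
Then change container volume by factor 1.5 (V_new/V_old).
Step 2:
                   B          L          E
  init        0.0556      1.275     0.9938
  Δ         -0.01737    0.01737    0.01737
  eq         0.03823      1.292      1.011
  solve Keq expr → x = 0.00579; check Q = 3.9960e+04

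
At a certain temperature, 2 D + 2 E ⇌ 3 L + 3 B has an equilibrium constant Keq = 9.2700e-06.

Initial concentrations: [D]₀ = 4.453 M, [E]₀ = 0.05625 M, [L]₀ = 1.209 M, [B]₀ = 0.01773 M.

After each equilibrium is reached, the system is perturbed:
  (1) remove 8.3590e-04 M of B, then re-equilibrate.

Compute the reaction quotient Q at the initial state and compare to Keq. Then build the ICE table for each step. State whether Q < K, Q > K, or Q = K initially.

Q₀ = 1.5698e-04; Q > K (proceeds reverse)

Q₀ = 1.5698e-04 vs Keq = 9.2700e-06 ⇒ Q>K, reverse
Step 1:
                    D           E           L           B
  init          4.453     0.05625       1.209     0.01773
  Δ          0.006806    0.006806    -0.01021    -0.01021
  eq             4.46     0.06306       1.199    0.007522
  solve Keq expr → x = -0.003403; check Q = 9.2700e-06
Then remove 8.3590e-04 M of B.
Step 2:
                    D           E           L           B
  init           4.46     0.06306       1.199    0.006686
  Δ       -5.2569e-04 -5.2569e-04  7.8853e-04  7.8853e-04
  eq            4.459     0.06253         1.2    0.007474
  solve Keq expr → x = 2.6284e-04; check Q = 9.2700e-06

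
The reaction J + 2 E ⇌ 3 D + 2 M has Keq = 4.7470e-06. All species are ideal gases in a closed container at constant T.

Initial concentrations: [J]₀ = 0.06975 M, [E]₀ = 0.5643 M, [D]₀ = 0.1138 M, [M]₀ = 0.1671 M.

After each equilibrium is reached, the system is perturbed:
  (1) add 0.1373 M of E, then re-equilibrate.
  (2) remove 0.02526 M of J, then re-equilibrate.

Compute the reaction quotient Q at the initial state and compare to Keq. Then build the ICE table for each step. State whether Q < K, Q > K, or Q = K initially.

Q₀ = 0.001853 vs Keq = 4.7470e-06 ⇒ Q>K, reverse
Step 1:
                   J          E          D          M
  I          0.06975     0.5643     0.1138     0.1671
  C          0.02958    0.05916   -0.08874   -0.05916
  E          0.09933     0.6235    0.02506     0.1079
  solve Keq expr → x = -0.02958; check Q = 4.7470e-06
Then add 0.1373 M of E.
Step 2:
                   J          E          D          M
  I          0.09933     0.7608    0.02506     0.1079
  C        -0.001018  -0.002036   0.003054   0.002036
  E          0.09831     0.7587    0.02811       0.11
  solve Keq expr → x = 0.001018; check Q = 4.7470e-06
Then remove 0.02526 M of J.
Step 3:
                   J          E          D          M
  I          0.07305     0.7587    0.02811       0.11
  C       7.6253e-04   0.001525  -0.002288  -0.001525
  E          0.07382     0.7603    0.02582     0.1084
  solve Keq expr → x = -7.6253e-04; check Q = 4.7470e-06

Q₀ = 0.001853; Q > K (proceeds reverse)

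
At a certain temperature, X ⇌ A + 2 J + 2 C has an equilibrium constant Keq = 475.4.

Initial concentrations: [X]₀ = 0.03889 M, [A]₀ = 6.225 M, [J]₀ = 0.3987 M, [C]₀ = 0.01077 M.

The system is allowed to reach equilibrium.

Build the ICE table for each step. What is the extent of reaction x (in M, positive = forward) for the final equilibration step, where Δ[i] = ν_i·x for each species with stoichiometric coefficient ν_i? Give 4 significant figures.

Q₀ = 0.002951 vs Keq = 475.4 ⇒ Q<K, forward
Step 1:
                  X         A         J         C
  Initial   0.03889     6.225    0.3987   0.01077
  Change   -0.03887   0.03887   0.07773   0.07773
  Equil   2.3426e-05     6.264    0.4764    0.0885
  solve Keq expr → x = 0.03887; check Q = 475.4

x = 0.03887 M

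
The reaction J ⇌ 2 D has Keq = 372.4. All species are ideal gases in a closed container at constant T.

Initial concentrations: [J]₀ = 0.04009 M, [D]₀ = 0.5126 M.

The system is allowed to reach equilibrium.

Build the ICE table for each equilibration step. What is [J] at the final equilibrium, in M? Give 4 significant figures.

Q₀ = 6.554 vs Keq = 372.4 ⇒ Q<K, forward
Step 1:
                    J           D
  I           0.04009      0.5126
  C          -0.03915      0.0783
  E        9.3762e-04      0.5909
  solve Keq expr → x = 0.03915; check Q = 372.4

[J]_eq = 9.3762e-04 M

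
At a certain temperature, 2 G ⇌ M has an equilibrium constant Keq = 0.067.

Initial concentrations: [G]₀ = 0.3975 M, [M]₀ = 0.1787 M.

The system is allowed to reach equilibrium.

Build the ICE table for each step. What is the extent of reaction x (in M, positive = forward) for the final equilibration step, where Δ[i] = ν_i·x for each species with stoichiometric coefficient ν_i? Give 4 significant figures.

Q₀ = 1.131 vs Keq = 0.067 ⇒ Q>K, reverse
Step 1:
                  G         M
  I          0.3975    0.1787
  C          0.2934   -0.1467
  E          0.6909   0.03198
  solve Keq expr → x = -0.1467; check Q = 0.067

x = -0.1467 M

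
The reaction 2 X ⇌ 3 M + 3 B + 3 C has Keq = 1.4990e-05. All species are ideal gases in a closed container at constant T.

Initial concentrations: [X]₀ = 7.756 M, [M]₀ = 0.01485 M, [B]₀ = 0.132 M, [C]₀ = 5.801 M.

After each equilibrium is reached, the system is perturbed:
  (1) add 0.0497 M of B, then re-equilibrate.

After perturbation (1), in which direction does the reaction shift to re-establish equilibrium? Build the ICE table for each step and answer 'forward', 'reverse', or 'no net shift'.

Direction: reverse

Q₀ = 2.4442e-08 vs Keq = 1.4990e-05 ⇒ Q<K, forward
Step 1:
                  X         M         B         C
  init        7.756   0.01485     0.132     5.801
  Δ        -0.04493    0.0674    0.0674    0.0674
  eq          7.711   0.08225    0.1994     5.868
  solve Keq expr → x = 0.02247; check Q = 1.4990e-05
Then add 0.0497 M of B.
Step 2:
                  X         M         B         C
  init        7.711   0.08225    0.2491     5.868
  Δ        0.008452  -0.01268  -0.01268  -0.01268
  eq           7.72   0.06957    0.2364     5.856
  solve Keq expr → x = -0.004226; check Q = 1.4990e-05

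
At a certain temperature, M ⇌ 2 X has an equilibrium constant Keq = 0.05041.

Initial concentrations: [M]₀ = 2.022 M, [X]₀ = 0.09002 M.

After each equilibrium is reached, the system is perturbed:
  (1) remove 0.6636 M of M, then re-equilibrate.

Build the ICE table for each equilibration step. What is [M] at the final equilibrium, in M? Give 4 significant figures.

Q₀ = 0.004008 vs Keq = 0.05041 ⇒ Q<K, forward
Step 1:
                  M         X
  Initial     2.022   0.09002
  Change    -0.1102    0.2204
  Equil       1.912    0.3104
  solve Keq expr → x = 0.1102; check Q = 0.05041
Then remove 0.6636 M of M.
Step 2:
                  M         X
  Initial     1.248    0.3104
  Change    0.02838  -0.05676
  Equil       1.277    0.2537
  solve Keq expr → x = -0.02838; check Q = 0.05041

[M]_eq = 1.277 M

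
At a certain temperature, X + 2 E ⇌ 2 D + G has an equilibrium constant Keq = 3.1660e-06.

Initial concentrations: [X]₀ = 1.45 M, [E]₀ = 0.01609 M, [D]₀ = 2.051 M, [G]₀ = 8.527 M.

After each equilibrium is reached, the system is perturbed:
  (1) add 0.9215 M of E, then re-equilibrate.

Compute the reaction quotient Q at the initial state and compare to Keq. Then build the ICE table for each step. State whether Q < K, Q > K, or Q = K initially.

Q₀ = 9.5554e+04; Q > K (proceeds reverse)

Q₀ = 9.5554e+04 vs Keq = 3.1660e-06 ⇒ Q>K, reverse
Step 1:
                    X           E           D           G
  Initial        1.45     0.01609       2.051       8.527
  Change        1.024       2.049      -2.049      -1.024
  Equil         2.474       2.065     0.00211       7.503
  solve Keq expr → x = -1.024; check Q = 3.1660e-06
Then add 0.9215 M of E.
Step 2:
                    X           E           D           G
  Initial       2.474       2.986     0.00211       7.503
  Change  -4.7015e-04 -9.4029e-04  9.4029e-04  4.7015e-04
  Equil         2.474       2.986     0.00305       7.503
  solve Keq expr → x = 4.7015e-04; check Q = 3.1660e-06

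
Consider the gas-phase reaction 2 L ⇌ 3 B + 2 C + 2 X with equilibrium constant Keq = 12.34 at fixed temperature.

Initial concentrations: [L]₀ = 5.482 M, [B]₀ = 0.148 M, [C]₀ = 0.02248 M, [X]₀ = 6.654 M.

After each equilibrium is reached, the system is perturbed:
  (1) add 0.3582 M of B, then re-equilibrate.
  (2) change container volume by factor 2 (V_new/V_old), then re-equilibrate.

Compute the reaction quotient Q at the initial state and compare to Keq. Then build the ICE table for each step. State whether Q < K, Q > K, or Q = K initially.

Q₀ = 2.4136e-06 vs Keq = 12.34 ⇒ Q<K, forward
Step 1:
                   L          B          C          X
  Initial      5.482      0.148    0.02248      6.654
  Change     -0.9815      1.472     0.9815     0.9815
  Equil        4.501       1.62      1.004      7.635
  solve Keq expr → x = 0.4907; check Q = 12.34
Then add 0.3582 M of B.
Step 2:
                   L          B          C          X
  Initial      4.501      1.978      1.004      7.635
  Change      0.1153    -0.1729    -0.1153    -0.1153
  Equil        4.616      1.806     0.8887       7.52
  solve Keq expr → x = -0.05763; check Q = 12.34
Then change container volume by factor 2 (V_new/V_old).
Step 3:
                   L          B          C          X
  Initial      2.308     0.9028     0.4444       3.76
  Change     -0.4102     0.6153     0.4102     0.4102
  Equil        1.898      1.518     0.8546       4.17
  solve Keq expr → x = 0.2051; check Q = 12.34

Q₀ = 2.4136e-06; Q < K (proceeds forward)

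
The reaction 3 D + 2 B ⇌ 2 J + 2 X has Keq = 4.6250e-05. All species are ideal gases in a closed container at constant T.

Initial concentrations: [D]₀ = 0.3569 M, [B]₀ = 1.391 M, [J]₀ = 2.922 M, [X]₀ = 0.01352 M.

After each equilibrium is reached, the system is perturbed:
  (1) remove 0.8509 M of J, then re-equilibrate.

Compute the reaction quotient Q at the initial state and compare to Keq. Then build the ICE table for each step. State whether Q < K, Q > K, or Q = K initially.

Q₀ = 0.01774 vs Keq = 4.6250e-05 ⇒ Q>K, reverse
Step 1:
                   D          B          J          X
  I           0.3569      1.391      2.922    0.01352
  C          0.01914    0.01276   -0.01276   -0.01276
  E            0.376      1.404      2.909 7.5671e-04
  solve Keq expr → x = -0.006382; check Q = 4.6250e-05
Then remove 0.8509 M of J.
Step 2:
                   D          B          J          X
  I            0.376      1.404      2.058 7.5671e-04
  C       -4.6565e-04 -3.1044e-04 3.1044e-04 3.1044e-04
  E           0.3756      1.403      2.059   0.001067
  solve Keq expr → x = 1.5522e-04; check Q = 4.6250e-05

Q₀ = 0.01774; Q > K (proceeds reverse)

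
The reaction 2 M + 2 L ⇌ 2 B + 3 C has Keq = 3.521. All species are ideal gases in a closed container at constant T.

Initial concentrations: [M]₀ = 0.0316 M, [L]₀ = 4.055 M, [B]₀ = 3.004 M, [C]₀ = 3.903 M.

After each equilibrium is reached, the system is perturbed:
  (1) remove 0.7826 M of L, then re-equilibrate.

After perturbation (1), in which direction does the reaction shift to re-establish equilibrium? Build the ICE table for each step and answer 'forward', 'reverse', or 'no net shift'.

Direction: reverse

Q₀ = 3.2677e+04 vs Keq = 3.521 ⇒ Q>K, reverse
Step 1:
                    M           L           B           C
  init         0.0316       4.055       3.004       3.903
  Δ            0.8965      0.8965     -0.8965      -1.345
  eq           0.9281       4.952       2.107       2.558
  solve Keq expr → x = -0.4483; check Q = 3.521
Then remove 0.7826 M of L.
Step 2:
                    M           L           B           C
  init         0.9281       4.169       2.107       2.558
  Δ           0.06472     0.06472    -0.06472    -0.09708
  eq           0.9928       4.234       2.043       2.461
  solve Keq expr → x = -0.03236; check Q = 3.521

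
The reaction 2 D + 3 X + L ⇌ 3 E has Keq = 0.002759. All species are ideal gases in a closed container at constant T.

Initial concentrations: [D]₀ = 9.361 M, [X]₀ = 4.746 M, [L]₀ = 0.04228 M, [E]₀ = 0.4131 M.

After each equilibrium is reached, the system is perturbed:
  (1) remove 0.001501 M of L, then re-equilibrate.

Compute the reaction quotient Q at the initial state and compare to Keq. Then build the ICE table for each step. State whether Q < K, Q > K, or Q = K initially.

Q₀ = 1.7799e-04 vs Keq = 0.002759 ⇒ Q<K, forward
Step 1:
                  D         X         L         E
  init        9.361     4.746   0.04228    0.4131
  Δ        -0.07258   -0.1089  -0.03629    0.1089
  eq          9.288     4.637  0.005992     0.522
  solve Keq expr → x = 0.03629; check Q = 0.002759
Then remove 0.001501 M of L.
Step 2:
                  D         X         L         E
  init        9.288     4.637  0.004491     0.522
  Δ        0.002689  0.004034  0.001345 -0.004034
  eq          9.291     4.641  0.005835    0.5179
  solve Keq expr → x = -0.001345; check Q = 0.002759

Q₀ = 1.7799e-04; Q < K (proceeds forward)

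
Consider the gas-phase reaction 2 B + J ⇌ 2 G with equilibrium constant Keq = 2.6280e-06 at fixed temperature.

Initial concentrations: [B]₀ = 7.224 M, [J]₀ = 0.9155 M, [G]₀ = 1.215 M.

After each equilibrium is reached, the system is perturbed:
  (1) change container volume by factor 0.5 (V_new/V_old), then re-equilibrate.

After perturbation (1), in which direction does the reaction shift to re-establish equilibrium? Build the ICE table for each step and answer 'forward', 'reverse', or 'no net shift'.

Direction: forward

Q₀ = 0.0309 vs Keq = 2.6280e-06 ⇒ Q>K, reverse
Step 1:
                   B          J          G
  I            7.224     0.9155      1.215
  C            1.198     0.5991     -1.198
  E            8.422      1.515     0.0168
  solve Keq expr → x = -0.5991; check Q = 2.6280e-06
Then change container volume by factor 0.5 (V_new/V_old).
Step 2:
                   B          J          G
  I            16.84      3.029    0.03361
  C         -0.01383  -0.006913    0.01383
  E            16.83      3.022    0.04743
  solve Keq expr → x = 0.006913; check Q = 2.6280e-06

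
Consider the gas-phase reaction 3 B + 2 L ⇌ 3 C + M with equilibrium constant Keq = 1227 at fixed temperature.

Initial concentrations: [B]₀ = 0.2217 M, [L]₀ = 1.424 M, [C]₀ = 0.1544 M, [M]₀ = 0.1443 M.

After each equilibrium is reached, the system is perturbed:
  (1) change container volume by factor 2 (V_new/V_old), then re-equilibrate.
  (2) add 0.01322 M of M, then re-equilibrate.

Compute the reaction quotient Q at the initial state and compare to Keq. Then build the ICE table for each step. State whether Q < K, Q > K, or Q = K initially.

Q₀ = 0.02404 vs Keq = 1227 ⇒ Q<K, forward
Step 1:
                    B           L           C           M
  init         0.2217       1.424      0.1544      0.1443
  Δ           -0.2048     -0.1365      0.2048     0.06826
  eq          0.01692       1.287      0.3592      0.2126
  solve Keq expr → x = 0.06826; check Q = 1227
Then change container volume by factor 2 (V_new/V_old).
Step 2:
                    B           L           C           M
  init       0.008459      0.6437      0.1796      0.1063
  Δ           0.00204     0.00136    -0.00204 -6.8012e-04
  eq           0.0105      0.6451      0.1776      0.1056
  solve Keq expr → x = -6.8012e-04; check Q = 1227
Then add 0.01322 M of M.
Step 3:
                    B           L           C           M
  init         0.0105      0.6451      0.1776      0.1188
  Δ        3.9014e-04  2.6009e-04 -3.9014e-04 -1.3005e-04
  eq          0.01089      0.6454      0.1772      0.1187
  solve Keq expr → x = -1.3005e-04; check Q = 1227

Q₀ = 0.02404; Q < K (proceeds forward)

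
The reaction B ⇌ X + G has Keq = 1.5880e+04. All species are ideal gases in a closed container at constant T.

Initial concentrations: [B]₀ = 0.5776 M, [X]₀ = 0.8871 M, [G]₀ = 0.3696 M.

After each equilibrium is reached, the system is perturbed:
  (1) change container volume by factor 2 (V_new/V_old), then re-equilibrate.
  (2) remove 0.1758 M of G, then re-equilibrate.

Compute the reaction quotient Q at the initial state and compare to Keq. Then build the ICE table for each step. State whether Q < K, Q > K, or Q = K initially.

Q₀ = 0.5676 vs Keq = 1.5880e+04 ⇒ Q<K, forward
Step 1:
                    B           X           G
  init         0.5776      0.8871      0.3696
  Δ           -0.5775      0.5775      0.5775
  eq       8.7352e-05       1.465      0.9471
  solve Keq expr → x = 0.5775; check Q = 1.5880e+04
Then change container volume by factor 2 (V_new/V_old).
Step 2:
                    B           X           G
  init     4.3676e-05      0.7323      0.4736
  Δ       -2.1836e-05  2.1836e-05  2.1836e-05
  eq       2.1840e-05      0.7323      0.4736
  solve Keq expr → x = 2.1836e-05; check Q = 1.5880e+04
Then remove 0.1758 M of G.
Step 3:
                    B           X           G
  init     2.1840e-05      0.7323      0.2978
  Δ       -8.1067e-06  8.1067e-06  8.1067e-06
  eq       1.3733e-05      0.7323      0.2978
  solve Keq expr → x = 8.1067e-06; check Q = 1.5880e+04

Q₀ = 0.5676; Q < K (proceeds forward)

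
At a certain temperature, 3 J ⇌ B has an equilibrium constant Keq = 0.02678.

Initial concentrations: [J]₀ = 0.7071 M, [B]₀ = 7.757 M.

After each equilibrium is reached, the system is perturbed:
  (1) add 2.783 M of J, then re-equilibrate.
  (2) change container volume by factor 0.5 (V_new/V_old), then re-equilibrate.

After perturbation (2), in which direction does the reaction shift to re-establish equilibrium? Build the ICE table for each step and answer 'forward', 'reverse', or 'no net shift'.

Q₀ = 21.94 vs Keq = 0.02678 ⇒ Q>K, reverse
Step 1:
                   J          B
  I           0.7071      7.757
  C            5.357     -1.786
  E            6.064      5.971
  solve Keq expr → x = -1.786; check Q = 0.02678
Then add 2.783 M of J.
Step 2:
                   J          B
  I            8.847      5.971
  C           -2.512     0.8373
  E            6.335      6.809
  solve Keq expr → x = 0.8373; check Q = 0.02678
Then change container volume by factor 0.5 (V_new/V_old).
Step 3:
                   J          B
  I            12.67      13.62
  C           -4.411       1.47
  E            8.259      15.09
  solve Keq expr → x = 1.47; check Q = 0.02678

Direction: forward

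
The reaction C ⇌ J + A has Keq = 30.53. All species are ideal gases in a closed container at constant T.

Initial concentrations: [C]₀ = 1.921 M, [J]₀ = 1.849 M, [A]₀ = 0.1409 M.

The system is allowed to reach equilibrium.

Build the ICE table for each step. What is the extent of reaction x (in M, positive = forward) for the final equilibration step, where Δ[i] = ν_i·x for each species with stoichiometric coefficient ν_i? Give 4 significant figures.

Q₀ = 0.1356 vs Keq = 30.53 ⇒ Q<K, forward
Step 1:
                    C           J           A
  init          1.921       1.849      0.1409
  Δ            -1.706       1.706       1.706
  eq            0.215       3.555       1.847
  solve Keq expr → x = 1.706; check Q = 30.53

x = 1.706 M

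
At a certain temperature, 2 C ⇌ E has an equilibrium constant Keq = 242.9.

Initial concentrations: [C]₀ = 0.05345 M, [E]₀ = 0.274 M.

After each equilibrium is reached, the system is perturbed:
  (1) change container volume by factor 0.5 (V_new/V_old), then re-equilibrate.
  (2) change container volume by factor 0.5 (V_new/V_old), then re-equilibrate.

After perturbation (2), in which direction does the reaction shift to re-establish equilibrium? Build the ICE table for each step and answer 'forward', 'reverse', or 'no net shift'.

Direction: forward

Q₀ = 95.91 vs Keq = 242.9 ⇒ Q<K, forward
Step 1:
                    C           E
  I           0.05345       0.274
  C          -0.01928    0.009639
  E           0.03417      0.2836
  solve Keq expr → x = 0.009639; check Q = 242.9
Then change container volume by factor 0.5 (V_new/V_old).
Step 2:
                    C           E
  I           0.06834      0.5673
  C           -0.0196    0.009801
  E           0.04874      0.5771
  solve Keq expr → x = 0.009801; check Q = 242.9
Then change container volume by factor 0.5 (V_new/V_old).
Step 3:
                    C           E
  I           0.09748       1.154
  C          -0.02813     0.01407
  E           0.06935       1.168
  solve Keq expr → x = 0.01407; check Q = 242.9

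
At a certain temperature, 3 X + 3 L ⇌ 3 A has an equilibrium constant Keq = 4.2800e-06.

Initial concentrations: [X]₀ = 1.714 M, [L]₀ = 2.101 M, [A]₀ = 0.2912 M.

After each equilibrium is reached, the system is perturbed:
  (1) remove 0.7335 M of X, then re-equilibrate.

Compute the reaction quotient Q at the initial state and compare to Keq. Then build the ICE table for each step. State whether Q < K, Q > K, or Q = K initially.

Q₀ = 5.2877e-04 vs Keq = 4.2800e-06 ⇒ Q>K, reverse
Step 1:
                   X          L          A
  Initial      1.714      2.101     0.2912
  Change      0.2184     0.2184    -0.2184
  Equil        1.932      2.319    0.07277
  solve Keq expr → x = -0.07281; check Q = 4.2800e-06
Then remove 0.7335 M of X.
Step 2:
                   X          L          A
  Initial      1.199      2.319    0.07277
  Change     0.02612    0.02612   -0.02612
  Equil        1.225      2.346    0.04665
  solve Keq expr → x = -0.008706; check Q = 4.2800e-06

Q₀ = 5.2877e-04; Q > K (proceeds reverse)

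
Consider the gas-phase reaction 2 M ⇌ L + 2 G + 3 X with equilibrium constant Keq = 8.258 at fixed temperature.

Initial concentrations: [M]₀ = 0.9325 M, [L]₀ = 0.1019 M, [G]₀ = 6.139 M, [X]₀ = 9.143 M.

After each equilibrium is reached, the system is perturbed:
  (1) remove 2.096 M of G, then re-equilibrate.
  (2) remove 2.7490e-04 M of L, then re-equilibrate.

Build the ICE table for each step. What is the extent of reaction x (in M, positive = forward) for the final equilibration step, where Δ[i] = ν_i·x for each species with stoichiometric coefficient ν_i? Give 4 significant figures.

x = 2.7331e-04 M

Q₀ = 3375 vs Keq = 8.258 ⇒ Q>K, reverse
Step 1:
                   M          L          G          X
  I           0.9325     0.1019      6.139      9.143
  C           0.2029    -0.1015    -0.2029    -0.3044
  E            1.135 4.3756e-04      5.936      8.839
  solve Keq expr → x = -0.1015; check Q = 8.258
Then remove 2.096 M of G.
Step 2:
                   M          L          G          X
  I            1.135 4.3756e-04       3.84      8.839
  C        -0.001209 6.0450e-04   0.001209   0.001813
  E            1.134   0.001042      3.841       8.84
  solve Keq expr → x = 6.0450e-04; check Q = 8.258
Then remove 2.7490e-04 M of L.
Step 3:
                   M          L          G          X
  I            1.134 7.6716e-04      3.841       8.84
  C       -5.4662e-04 2.7331e-04 5.4662e-04 8.1993e-04
  E            1.134    0.00104      3.842      8.841
  solve Keq expr → x = 2.7331e-04; check Q = 8.258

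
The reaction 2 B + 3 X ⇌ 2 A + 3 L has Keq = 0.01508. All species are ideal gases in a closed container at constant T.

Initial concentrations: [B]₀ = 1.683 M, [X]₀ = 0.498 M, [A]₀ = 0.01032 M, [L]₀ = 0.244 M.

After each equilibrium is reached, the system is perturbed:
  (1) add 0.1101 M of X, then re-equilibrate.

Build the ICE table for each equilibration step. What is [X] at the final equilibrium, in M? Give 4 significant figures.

[X]_eq = 0.3952 M

Q₀ = 4.4225e-06 vs Keq = 0.01508 ⇒ Q<K, forward
Step 1:
                   B          X          A          L
  Initial      1.683      0.498    0.01032      0.244
  Change     -0.1179    -0.1768     0.1179     0.1768
  Equil        1.565     0.3212     0.1282     0.4208
  solve Keq expr → x = 0.05893; check Q = 0.01508
Then add 0.1101 M of X.
Step 2:
                   B          X          A          L
  Initial      1.565     0.4313     0.1282     0.4208
  Change    -0.02406    -0.0361    0.02406     0.0361
  Equil        1.541     0.3952     0.1522     0.4569
  solve Keq expr → x = 0.01203; check Q = 0.01508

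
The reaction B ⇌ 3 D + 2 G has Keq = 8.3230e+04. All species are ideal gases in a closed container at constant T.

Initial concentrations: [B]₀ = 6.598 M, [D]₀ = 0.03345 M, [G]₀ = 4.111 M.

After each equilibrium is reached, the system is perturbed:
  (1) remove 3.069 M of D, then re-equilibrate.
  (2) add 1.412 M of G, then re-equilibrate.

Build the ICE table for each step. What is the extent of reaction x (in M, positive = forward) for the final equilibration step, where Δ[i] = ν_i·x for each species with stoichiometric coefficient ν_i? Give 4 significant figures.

x = -0.1273 M

Q₀ = 9.5867e-05 vs Keq = 8.3230e+04 ⇒ Q<K, forward
Step 1:
                   B          D          G
  init         6.598    0.03345      4.111
  Δ           -3.886      11.66      7.772
  eq           2.712      11.69      11.88
  solve Keq expr → x = 3.886; check Q = 8.3230e+04
Then remove 3.069 M of D.
Step 2:
                   B          D          G
  init         2.712      8.623      11.88
  Δ          -0.5405      1.622      1.081
  eq           2.171      10.24      12.96
  solve Keq expr → x = 0.5405; check Q = 8.3230e+04
Then add 1.412 M of G.
Step 3:
                   B          D          G
  init         2.171      10.24      14.38
  Δ           0.1273     -0.382    -0.2547
  eq           2.299      9.863      14.12
  solve Keq expr → x = -0.1273; check Q = 8.3230e+04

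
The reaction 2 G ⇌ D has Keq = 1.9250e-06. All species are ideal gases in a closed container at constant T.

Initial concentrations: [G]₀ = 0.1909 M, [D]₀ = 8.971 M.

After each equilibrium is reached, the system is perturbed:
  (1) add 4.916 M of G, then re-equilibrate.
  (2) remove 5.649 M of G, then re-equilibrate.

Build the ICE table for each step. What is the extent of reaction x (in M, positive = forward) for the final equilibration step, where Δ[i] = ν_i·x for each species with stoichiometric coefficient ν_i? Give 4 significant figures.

Q₀ = 246.2 vs Keq = 1.9250e-06 ⇒ Q>K, reverse
Step 1:
                  G         D
  Initial    0.1909     8.971
  Change      17.94     -8.97
  Equil       18.13 6.3286e-04
  solve Keq expr → x = -8.97; check Q = 1.9250e-06
Then add 4.916 M of G.
Step 2:
                  G         D
  Initial     23.05 6.3286e-04
  Change  -7.7925e-04 3.8962e-04
  Equil       23.05  0.001022
  solve Keq expr → x = 3.8962e-04; check Q = 1.9250e-06
Then remove 5.649 M of G.
Step 3:
                  G         D
  Initial      17.4  0.001022
  Change  8.7950e-04 -4.3975e-04
  Equil        17.4 5.8273e-04
  solve Keq expr → x = -4.3975e-04; check Q = 1.9250e-06

x = -4.3975e-04 M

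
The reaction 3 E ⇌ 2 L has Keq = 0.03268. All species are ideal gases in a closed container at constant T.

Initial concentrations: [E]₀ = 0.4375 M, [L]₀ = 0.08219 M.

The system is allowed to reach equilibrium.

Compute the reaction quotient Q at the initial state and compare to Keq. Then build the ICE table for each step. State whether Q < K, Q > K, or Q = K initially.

Q₀ = 0.08067 vs Keq = 0.03268 ⇒ Q>K, reverse
Step 1:
                  E         L
  I          0.4375   0.08219
  C         0.03517  -0.02344
  E          0.4727   0.05875
  solve Keq expr → x = -0.01172; check Q = 0.03268

Q₀ = 0.08067; Q > K (proceeds reverse)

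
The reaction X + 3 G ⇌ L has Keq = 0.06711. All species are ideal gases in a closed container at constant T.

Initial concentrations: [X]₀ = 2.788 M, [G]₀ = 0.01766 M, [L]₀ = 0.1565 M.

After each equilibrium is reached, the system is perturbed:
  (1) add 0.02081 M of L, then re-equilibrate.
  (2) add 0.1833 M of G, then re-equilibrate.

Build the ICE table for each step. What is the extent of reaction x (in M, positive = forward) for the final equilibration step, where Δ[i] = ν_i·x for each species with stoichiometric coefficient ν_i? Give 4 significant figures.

Q₀ = 1.0192e+04 vs Keq = 0.06711 ⇒ Q>K, reverse
Step 1:
                    X           G           L
  Initial       2.788     0.01766      0.1565
  Change         0.14      0.4201       -0.14
  Equil         2.928      0.4377     0.01648
  solve Keq expr → x = -0.14; check Q = 0.06711
Then add 0.02081 M of L.
Step 2:
                    X           G           L
  Initial       2.928      0.4377     0.03729
  Change      0.01505     0.04516    -0.01505
  Equil         2.943      0.4829     0.02224
  solve Keq expr → x = -0.01505; check Q = 0.06711
Then add 0.1833 M of G.
Step 3:
                    X           G           L
  Initial       2.943      0.6662     0.02224
  Change     -0.02088    -0.06263     0.02088
  Equil         2.922      0.6035     0.04311
  solve Keq expr → x = 0.02088; check Q = 0.06711

x = 0.02088 M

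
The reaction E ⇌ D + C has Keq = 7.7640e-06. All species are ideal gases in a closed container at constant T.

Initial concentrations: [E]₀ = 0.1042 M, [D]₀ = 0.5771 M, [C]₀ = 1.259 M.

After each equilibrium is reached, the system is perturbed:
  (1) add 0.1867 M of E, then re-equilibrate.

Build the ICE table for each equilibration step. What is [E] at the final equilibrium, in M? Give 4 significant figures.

[E]_eq = 0.868 M

Q₀ = 6.973 vs Keq = 7.7640e-06 ⇒ Q>K, reverse
Step 1:
                   E          D          C
  init        0.1042     0.5771      1.259
  Δ           0.5771    -0.5771    -0.5771
  eq          0.6813 7.7570e-06     0.6819
  solve Keq expr → x = -0.5771; check Q = 7.7640e-06
Then add 0.1867 M of E.
Step 2:
                   E          D          C
  init         0.868 7.7570e-06     0.6819
  Δ       -2.1257e-06 2.1257e-06 2.1257e-06
  eq           0.868 9.8826e-06     0.6819
  solve Keq expr → x = 2.1257e-06; check Q = 7.7640e-06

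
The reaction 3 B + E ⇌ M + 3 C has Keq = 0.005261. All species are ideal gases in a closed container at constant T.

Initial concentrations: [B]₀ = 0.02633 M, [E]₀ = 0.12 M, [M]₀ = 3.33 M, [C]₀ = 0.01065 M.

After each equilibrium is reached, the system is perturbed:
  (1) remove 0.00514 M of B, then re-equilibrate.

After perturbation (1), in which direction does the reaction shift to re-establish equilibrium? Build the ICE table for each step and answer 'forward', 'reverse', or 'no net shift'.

Q₀ = 1.836 vs Keq = 0.005261 ⇒ Q>K, reverse
Step 1:
                  B         E         M         C
  init      0.02633      0.12      3.33   0.01065
  Δ        0.008625  0.002875 -0.002875 -0.008625
  eq        0.03496    0.1229     3.327  0.002025
  solve Keq expr → x = -0.002875; check Q = 0.005261
Then remove 0.00514 M of B.
Step 2:
                  B         E         M         C
  init      0.02982    0.1229     3.327  0.002025
  Δ       2.8097e-04 9.3657e-05 -9.3657e-05 -2.8097e-04
  eq         0.0301     0.123     3.327  0.001744
  solve Keq expr → x = -9.3657e-05; check Q = 0.005261

Direction: reverse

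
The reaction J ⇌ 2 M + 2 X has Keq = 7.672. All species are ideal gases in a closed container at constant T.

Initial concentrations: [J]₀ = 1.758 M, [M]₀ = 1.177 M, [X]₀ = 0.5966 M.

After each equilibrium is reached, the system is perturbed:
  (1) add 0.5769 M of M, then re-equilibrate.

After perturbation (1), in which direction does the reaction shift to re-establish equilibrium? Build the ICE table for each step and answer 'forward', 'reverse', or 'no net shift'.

Direction: reverse

Q₀ = 0.2805 vs Keq = 7.672 ⇒ Q<K, forward
Step 1:
                   J          M          X
  init         1.758      1.177     0.5966
  Δ          -0.4571     0.9142     0.9142
  eq           1.301      2.091      1.511
  solve Keq expr → x = 0.4571; check Q = 7.672
Then add 0.5769 M of M.
Step 2:
                   J          M          X
  init         1.301      2.668      1.511
  Δ          0.09504    -0.1901    -0.1901
  eq           1.396      2.478      1.321
  solve Keq expr → x = -0.09504; check Q = 7.672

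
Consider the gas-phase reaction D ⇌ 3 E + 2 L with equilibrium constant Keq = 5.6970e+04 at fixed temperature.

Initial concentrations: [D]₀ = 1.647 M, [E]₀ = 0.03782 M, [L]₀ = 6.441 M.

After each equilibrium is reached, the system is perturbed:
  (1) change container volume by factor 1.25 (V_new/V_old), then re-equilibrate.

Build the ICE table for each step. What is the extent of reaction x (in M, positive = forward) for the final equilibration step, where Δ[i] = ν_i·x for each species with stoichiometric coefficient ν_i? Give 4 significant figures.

x = 0.0599 M

Q₀ = 0.001363 vs Keq = 5.6970e+04 ⇒ Q<K, forward
Step 1:
                   D          E          L
  init         1.647    0.03782      6.441
  Δ           -1.501      4.502      3.001
  eq          0.1464       4.54      9.442
  solve Keq expr → x = 1.501; check Q = 5.6970e+04
Then change container volume by factor 1.25 (V_new/V_old).
Step 2:
                   D          E          L
  init        0.1171      3.632      7.554
  Δ          -0.0599     0.1797     0.1198
  eq         0.05723      3.811      7.674
  solve Keq expr → x = 0.0599; check Q = 5.6970e+04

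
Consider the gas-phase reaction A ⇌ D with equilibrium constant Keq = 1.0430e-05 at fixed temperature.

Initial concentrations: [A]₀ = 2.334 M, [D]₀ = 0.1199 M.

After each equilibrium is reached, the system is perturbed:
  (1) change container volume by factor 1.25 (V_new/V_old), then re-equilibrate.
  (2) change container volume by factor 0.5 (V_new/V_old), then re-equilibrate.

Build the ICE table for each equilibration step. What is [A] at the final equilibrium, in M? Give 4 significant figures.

Q₀ = 0.05137 vs Keq = 1.0430e-05 ⇒ Q>K, reverse
Step 1:
                  A         D
  Initial     2.334    0.1199
  Change     0.1199   -0.1199
  Equil       2.454 2.5594e-05
  solve Keq expr → x = -0.1199; check Q = 1.0430e-05
Then change container volume by factor 1.25 (V_new/V_old).
Step 2:
                  A         D
  Initial     1.963 2.0475e-05
  Change          0         0
  Equil       1.963 2.0475e-05
  solve Keq expr → x = 0; check Q = 1.0430e-05
Then change container volume by factor 0.5 (V_new/V_old).
Step 3:
                  A         D
  Initial     3.926 4.0950e-05
  Change          0         0
  Equil       3.926 4.0950e-05
  solve Keq expr → x = 0; check Q = 1.0430e-05

[A]_eq = 3.926 M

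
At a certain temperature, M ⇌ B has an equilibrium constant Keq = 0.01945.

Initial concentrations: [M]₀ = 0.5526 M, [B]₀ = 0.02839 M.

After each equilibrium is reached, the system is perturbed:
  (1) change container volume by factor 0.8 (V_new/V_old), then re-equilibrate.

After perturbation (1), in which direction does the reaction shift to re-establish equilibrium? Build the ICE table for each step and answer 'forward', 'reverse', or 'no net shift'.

Direction: no net shift

Q₀ = 0.05138 vs Keq = 0.01945 ⇒ Q>K, reverse
Step 1:
                    M           B
  init         0.5526     0.02839
  Δ           0.01731    -0.01731
  eq           0.5699     0.01108
  solve Keq expr → x = -0.01731; check Q = 0.01945
Then change container volume by factor 0.8 (V_new/V_old).
Step 2:
                    M           B
  init         0.7124     0.01386
  Δ                 0           0
  eq           0.7124     0.01386
  solve Keq expr → x = 0; check Q = 0.01945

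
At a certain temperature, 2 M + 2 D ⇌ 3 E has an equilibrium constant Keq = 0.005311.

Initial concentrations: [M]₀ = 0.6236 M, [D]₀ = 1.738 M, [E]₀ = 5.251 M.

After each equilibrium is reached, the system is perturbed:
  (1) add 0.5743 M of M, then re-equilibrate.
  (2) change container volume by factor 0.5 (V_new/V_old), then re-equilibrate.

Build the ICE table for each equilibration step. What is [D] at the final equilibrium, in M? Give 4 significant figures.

Q₀ = 123.3 vs Keq = 0.005311 ⇒ Q>K, reverse
Step 1:
                   M          D          E
  I           0.6236      1.738      5.251
  C            2.781      2.781     -4.172
  E            3.405      4.519      1.079
  solve Keq expr → x = -1.391; check Q = 0.005311
Then add 0.5743 M of M.
Step 2:
                   M          D          E
  I            3.979      4.519      1.079
  C         -0.06299   -0.06299    0.09448
  E            3.916      4.456      1.174
  solve Keq expr → x = 0.03149; check Q = 0.005311
Then change container volume by factor 0.5 (V_new/V_old).
Step 3:
                   M          D          E
  I            7.832      8.912      2.348
  C          -0.3097    -0.3097     0.4646
  E            7.522      8.603      2.812
  solve Keq expr → x = 0.1549; check Q = 0.005311

[D]_eq = 8.603 M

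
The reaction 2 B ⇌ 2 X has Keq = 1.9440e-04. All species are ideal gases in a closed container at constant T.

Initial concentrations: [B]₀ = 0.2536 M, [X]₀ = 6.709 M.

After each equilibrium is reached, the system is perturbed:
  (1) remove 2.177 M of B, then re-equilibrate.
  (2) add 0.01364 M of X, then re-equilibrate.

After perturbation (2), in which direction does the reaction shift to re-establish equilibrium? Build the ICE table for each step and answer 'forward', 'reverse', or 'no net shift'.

Q₀ = 699.9 vs Keq = 1.9440e-04 ⇒ Q>K, reverse
Step 1:
                    B           X
  I            0.2536       6.709
  C             6.613      -6.613
  E             6.867     0.09574
  solve Keq expr → x = -3.307; check Q = 1.9440e-04
Then remove 2.177 M of B.
Step 2:
                    B           X
  I              4.69     0.09574
  C           0.02994    -0.02994
  E              4.72     0.06581
  solve Keq expr → x = -0.01497; check Q = 1.9440e-04
Then add 0.01364 M of X.
Step 3:
                    B           X
  I              4.72     0.07945
  C           0.01345    -0.01345
  E             4.733     0.06599
  solve Keq expr → x = -0.006726; check Q = 1.9440e-04

Direction: reverse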